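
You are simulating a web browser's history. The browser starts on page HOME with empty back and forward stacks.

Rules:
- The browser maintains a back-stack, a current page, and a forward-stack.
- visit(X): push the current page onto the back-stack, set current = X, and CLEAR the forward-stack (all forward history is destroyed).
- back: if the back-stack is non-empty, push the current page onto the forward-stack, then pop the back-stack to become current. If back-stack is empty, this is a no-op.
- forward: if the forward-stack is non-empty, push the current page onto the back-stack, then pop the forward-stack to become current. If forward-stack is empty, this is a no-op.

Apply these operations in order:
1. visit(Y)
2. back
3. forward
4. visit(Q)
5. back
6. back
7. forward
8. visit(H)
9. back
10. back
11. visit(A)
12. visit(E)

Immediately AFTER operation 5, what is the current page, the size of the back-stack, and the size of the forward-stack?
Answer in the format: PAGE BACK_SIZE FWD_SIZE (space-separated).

After 1 (visit(Y)): cur=Y back=1 fwd=0
After 2 (back): cur=HOME back=0 fwd=1
After 3 (forward): cur=Y back=1 fwd=0
After 4 (visit(Q)): cur=Q back=2 fwd=0
After 5 (back): cur=Y back=1 fwd=1

Y 1 1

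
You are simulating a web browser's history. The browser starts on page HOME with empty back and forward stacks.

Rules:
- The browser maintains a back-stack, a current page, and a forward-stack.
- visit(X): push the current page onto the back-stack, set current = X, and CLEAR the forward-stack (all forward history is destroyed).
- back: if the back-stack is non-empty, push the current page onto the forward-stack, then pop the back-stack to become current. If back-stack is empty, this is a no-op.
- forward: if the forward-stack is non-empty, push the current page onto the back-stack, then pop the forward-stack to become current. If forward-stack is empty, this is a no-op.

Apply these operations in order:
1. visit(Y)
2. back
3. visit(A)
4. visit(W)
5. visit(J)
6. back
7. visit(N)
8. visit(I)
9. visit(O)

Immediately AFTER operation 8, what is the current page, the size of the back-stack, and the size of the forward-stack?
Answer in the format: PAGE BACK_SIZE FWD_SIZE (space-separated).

After 1 (visit(Y)): cur=Y back=1 fwd=0
After 2 (back): cur=HOME back=0 fwd=1
After 3 (visit(A)): cur=A back=1 fwd=0
After 4 (visit(W)): cur=W back=2 fwd=0
After 5 (visit(J)): cur=J back=3 fwd=0
After 6 (back): cur=W back=2 fwd=1
After 7 (visit(N)): cur=N back=3 fwd=0
After 8 (visit(I)): cur=I back=4 fwd=0

I 4 0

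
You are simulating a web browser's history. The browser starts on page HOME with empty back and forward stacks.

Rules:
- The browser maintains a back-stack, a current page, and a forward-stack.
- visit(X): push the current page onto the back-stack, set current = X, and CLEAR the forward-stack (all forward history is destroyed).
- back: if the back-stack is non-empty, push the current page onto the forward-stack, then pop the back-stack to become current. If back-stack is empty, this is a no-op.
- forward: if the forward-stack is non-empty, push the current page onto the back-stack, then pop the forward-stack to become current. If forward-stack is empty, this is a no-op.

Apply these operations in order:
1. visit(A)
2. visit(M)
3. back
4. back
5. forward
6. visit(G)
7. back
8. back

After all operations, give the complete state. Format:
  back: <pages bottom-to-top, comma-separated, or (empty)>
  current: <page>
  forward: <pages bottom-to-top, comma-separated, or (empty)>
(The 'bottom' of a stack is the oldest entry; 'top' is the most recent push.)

Answer: back: (empty)
current: HOME
forward: G,A

Derivation:
After 1 (visit(A)): cur=A back=1 fwd=0
After 2 (visit(M)): cur=M back=2 fwd=0
After 3 (back): cur=A back=1 fwd=1
After 4 (back): cur=HOME back=0 fwd=2
After 5 (forward): cur=A back=1 fwd=1
After 6 (visit(G)): cur=G back=2 fwd=0
After 7 (back): cur=A back=1 fwd=1
After 8 (back): cur=HOME back=0 fwd=2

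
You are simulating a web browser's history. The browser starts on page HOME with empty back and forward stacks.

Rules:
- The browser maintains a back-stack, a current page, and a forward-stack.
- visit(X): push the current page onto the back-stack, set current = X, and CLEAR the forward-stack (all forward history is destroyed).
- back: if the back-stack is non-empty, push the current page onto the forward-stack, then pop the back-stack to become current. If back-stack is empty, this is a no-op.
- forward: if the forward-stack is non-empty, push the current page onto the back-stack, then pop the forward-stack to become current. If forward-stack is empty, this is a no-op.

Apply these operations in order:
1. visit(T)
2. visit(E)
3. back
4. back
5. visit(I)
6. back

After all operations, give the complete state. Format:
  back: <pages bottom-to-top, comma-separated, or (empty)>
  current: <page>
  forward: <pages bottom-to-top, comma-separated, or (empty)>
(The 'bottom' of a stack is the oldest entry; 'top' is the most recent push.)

Answer: back: (empty)
current: HOME
forward: I

Derivation:
After 1 (visit(T)): cur=T back=1 fwd=0
After 2 (visit(E)): cur=E back=2 fwd=0
After 3 (back): cur=T back=1 fwd=1
After 4 (back): cur=HOME back=0 fwd=2
After 5 (visit(I)): cur=I back=1 fwd=0
After 6 (back): cur=HOME back=0 fwd=1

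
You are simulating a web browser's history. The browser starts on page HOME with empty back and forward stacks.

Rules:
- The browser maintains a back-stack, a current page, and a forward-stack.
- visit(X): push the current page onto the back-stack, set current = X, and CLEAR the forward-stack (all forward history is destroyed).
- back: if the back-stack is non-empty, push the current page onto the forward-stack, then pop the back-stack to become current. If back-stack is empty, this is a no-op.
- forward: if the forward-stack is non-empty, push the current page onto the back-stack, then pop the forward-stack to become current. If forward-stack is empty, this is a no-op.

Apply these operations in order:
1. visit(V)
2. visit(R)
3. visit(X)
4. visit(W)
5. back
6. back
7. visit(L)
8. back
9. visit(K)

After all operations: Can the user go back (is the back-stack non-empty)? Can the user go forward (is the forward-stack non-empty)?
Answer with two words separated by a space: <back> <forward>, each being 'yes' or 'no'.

Answer: yes no

Derivation:
After 1 (visit(V)): cur=V back=1 fwd=0
After 2 (visit(R)): cur=R back=2 fwd=0
After 3 (visit(X)): cur=X back=3 fwd=0
After 4 (visit(W)): cur=W back=4 fwd=0
After 5 (back): cur=X back=3 fwd=1
After 6 (back): cur=R back=2 fwd=2
After 7 (visit(L)): cur=L back=3 fwd=0
After 8 (back): cur=R back=2 fwd=1
After 9 (visit(K)): cur=K back=3 fwd=0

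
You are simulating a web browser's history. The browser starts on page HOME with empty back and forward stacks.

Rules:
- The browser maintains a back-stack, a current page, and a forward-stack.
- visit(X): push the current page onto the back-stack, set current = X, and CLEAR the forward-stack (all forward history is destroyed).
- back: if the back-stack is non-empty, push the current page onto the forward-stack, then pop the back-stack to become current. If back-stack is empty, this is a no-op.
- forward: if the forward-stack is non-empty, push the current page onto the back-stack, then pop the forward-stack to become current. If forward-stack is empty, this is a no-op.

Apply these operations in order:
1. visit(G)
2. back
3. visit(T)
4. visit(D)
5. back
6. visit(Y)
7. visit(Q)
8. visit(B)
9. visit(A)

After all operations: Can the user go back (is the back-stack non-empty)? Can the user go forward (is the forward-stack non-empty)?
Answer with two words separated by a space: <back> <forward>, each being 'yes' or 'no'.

After 1 (visit(G)): cur=G back=1 fwd=0
After 2 (back): cur=HOME back=0 fwd=1
After 3 (visit(T)): cur=T back=1 fwd=0
After 4 (visit(D)): cur=D back=2 fwd=0
After 5 (back): cur=T back=1 fwd=1
After 6 (visit(Y)): cur=Y back=2 fwd=0
After 7 (visit(Q)): cur=Q back=3 fwd=0
After 8 (visit(B)): cur=B back=4 fwd=0
After 9 (visit(A)): cur=A back=5 fwd=0

Answer: yes no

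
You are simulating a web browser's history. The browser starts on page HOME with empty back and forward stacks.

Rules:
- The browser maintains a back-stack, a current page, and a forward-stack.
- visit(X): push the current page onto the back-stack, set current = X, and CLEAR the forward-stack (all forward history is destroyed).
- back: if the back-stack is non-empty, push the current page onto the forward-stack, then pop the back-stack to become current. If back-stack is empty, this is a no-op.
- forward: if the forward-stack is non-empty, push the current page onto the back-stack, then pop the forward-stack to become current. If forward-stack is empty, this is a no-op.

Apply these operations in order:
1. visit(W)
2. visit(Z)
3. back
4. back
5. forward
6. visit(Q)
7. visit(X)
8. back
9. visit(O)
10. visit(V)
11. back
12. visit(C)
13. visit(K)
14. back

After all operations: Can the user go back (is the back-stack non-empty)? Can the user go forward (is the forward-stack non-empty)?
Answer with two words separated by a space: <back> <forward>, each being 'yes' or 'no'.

Answer: yes yes

Derivation:
After 1 (visit(W)): cur=W back=1 fwd=0
After 2 (visit(Z)): cur=Z back=2 fwd=0
After 3 (back): cur=W back=1 fwd=1
After 4 (back): cur=HOME back=0 fwd=2
After 5 (forward): cur=W back=1 fwd=1
After 6 (visit(Q)): cur=Q back=2 fwd=0
After 7 (visit(X)): cur=X back=3 fwd=0
After 8 (back): cur=Q back=2 fwd=1
After 9 (visit(O)): cur=O back=3 fwd=0
After 10 (visit(V)): cur=V back=4 fwd=0
After 11 (back): cur=O back=3 fwd=1
After 12 (visit(C)): cur=C back=4 fwd=0
After 13 (visit(K)): cur=K back=5 fwd=0
After 14 (back): cur=C back=4 fwd=1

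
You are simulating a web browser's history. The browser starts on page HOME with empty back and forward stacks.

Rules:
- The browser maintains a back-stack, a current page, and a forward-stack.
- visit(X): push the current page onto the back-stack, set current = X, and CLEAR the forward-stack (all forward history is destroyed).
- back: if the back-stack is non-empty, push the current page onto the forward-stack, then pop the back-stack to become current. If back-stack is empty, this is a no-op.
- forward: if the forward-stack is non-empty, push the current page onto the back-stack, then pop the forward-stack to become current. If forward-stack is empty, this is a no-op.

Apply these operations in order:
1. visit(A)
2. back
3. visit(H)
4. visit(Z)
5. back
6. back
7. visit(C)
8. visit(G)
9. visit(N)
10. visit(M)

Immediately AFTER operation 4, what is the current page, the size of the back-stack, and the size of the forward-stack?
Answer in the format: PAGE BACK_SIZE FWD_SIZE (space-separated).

After 1 (visit(A)): cur=A back=1 fwd=0
After 2 (back): cur=HOME back=0 fwd=1
After 3 (visit(H)): cur=H back=1 fwd=0
After 4 (visit(Z)): cur=Z back=2 fwd=0

Z 2 0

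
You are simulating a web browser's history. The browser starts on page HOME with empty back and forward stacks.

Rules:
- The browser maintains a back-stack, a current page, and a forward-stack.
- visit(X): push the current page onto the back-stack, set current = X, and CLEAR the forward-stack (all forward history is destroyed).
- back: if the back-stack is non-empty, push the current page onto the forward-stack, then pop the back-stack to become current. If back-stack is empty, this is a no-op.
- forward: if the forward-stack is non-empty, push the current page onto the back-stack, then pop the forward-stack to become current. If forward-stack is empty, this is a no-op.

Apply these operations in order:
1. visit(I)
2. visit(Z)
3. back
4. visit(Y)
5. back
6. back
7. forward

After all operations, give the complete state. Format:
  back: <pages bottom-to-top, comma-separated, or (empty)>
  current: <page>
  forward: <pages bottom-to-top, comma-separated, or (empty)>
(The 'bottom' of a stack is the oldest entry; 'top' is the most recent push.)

After 1 (visit(I)): cur=I back=1 fwd=0
After 2 (visit(Z)): cur=Z back=2 fwd=0
After 3 (back): cur=I back=1 fwd=1
After 4 (visit(Y)): cur=Y back=2 fwd=0
After 5 (back): cur=I back=1 fwd=1
After 6 (back): cur=HOME back=0 fwd=2
After 7 (forward): cur=I back=1 fwd=1

Answer: back: HOME
current: I
forward: Y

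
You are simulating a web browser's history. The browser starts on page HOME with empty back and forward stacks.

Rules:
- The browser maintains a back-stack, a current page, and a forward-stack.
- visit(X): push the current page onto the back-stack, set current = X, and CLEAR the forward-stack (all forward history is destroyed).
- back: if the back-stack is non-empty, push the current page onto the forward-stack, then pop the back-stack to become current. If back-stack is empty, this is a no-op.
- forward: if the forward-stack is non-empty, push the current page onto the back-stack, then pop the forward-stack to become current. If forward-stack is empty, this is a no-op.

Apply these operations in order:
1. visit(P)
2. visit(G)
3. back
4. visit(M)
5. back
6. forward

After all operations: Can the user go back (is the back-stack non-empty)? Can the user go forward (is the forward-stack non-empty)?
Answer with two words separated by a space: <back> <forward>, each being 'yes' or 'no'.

Answer: yes no

Derivation:
After 1 (visit(P)): cur=P back=1 fwd=0
After 2 (visit(G)): cur=G back=2 fwd=0
After 3 (back): cur=P back=1 fwd=1
After 4 (visit(M)): cur=M back=2 fwd=0
After 5 (back): cur=P back=1 fwd=1
After 6 (forward): cur=M back=2 fwd=0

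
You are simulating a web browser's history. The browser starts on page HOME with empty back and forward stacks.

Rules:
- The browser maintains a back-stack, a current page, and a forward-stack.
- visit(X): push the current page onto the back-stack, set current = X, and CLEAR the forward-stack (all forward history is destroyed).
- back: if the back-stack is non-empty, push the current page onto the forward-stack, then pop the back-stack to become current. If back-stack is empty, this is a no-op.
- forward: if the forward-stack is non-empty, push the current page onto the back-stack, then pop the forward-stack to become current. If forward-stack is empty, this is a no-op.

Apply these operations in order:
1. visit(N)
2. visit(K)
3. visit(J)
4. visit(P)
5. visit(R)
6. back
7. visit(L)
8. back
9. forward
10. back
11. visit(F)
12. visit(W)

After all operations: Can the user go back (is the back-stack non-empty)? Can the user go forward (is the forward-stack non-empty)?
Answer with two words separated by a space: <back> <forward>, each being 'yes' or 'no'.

After 1 (visit(N)): cur=N back=1 fwd=0
After 2 (visit(K)): cur=K back=2 fwd=0
After 3 (visit(J)): cur=J back=3 fwd=0
After 4 (visit(P)): cur=P back=4 fwd=0
After 5 (visit(R)): cur=R back=5 fwd=0
After 6 (back): cur=P back=4 fwd=1
After 7 (visit(L)): cur=L back=5 fwd=0
After 8 (back): cur=P back=4 fwd=1
After 9 (forward): cur=L back=5 fwd=0
After 10 (back): cur=P back=4 fwd=1
After 11 (visit(F)): cur=F back=5 fwd=0
After 12 (visit(W)): cur=W back=6 fwd=0

Answer: yes no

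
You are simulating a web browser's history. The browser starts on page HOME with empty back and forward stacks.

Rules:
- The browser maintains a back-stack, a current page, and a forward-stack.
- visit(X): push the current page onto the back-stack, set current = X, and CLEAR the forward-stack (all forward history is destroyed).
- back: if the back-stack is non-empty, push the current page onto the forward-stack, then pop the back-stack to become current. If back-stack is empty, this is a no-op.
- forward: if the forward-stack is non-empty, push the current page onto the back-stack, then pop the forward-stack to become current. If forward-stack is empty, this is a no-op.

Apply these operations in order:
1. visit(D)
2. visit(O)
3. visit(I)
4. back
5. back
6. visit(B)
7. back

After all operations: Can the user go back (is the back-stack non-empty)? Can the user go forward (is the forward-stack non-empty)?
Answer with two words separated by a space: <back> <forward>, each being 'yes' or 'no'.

Answer: yes yes

Derivation:
After 1 (visit(D)): cur=D back=1 fwd=0
After 2 (visit(O)): cur=O back=2 fwd=0
After 3 (visit(I)): cur=I back=3 fwd=0
After 4 (back): cur=O back=2 fwd=1
After 5 (back): cur=D back=1 fwd=2
After 6 (visit(B)): cur=B back=2 fwd=0
After 7 (back): cur=D back=1 fwd=1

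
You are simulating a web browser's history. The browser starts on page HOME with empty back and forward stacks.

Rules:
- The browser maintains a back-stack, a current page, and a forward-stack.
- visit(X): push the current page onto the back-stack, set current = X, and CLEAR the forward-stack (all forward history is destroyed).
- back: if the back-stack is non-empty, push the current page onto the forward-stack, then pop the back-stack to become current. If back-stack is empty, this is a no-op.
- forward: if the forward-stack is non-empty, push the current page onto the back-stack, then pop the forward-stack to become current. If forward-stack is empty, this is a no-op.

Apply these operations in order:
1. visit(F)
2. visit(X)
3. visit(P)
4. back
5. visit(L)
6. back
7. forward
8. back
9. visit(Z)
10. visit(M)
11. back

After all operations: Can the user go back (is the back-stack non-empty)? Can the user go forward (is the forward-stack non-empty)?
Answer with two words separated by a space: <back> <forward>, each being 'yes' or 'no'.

Answer: yes yes

Derivation:
After 1 (visit(F)): cur=F back=1 fwd=0
After 2 (visit(X)): cur=X back=2 fwd=0
After 3 (visit(P)): cur=P back=3 fwd=0
After 4 (back): cur=X back=2 fwd=1
After 5 (visit(L)): cur=L back=3 fwd=0
After 6 (back): cur=X back=2 fwd=1
After 7 (forward): cur=L back=3 fwd=0
After 8 (back): cur=X back=2 fwd=1
After 9 (visit(Z)): cur=Z back=3 fwd=0
After 10 (visit(M)): cur=M back=4 fwd=0
After 11 (back): cur=Z back=3 fwd=1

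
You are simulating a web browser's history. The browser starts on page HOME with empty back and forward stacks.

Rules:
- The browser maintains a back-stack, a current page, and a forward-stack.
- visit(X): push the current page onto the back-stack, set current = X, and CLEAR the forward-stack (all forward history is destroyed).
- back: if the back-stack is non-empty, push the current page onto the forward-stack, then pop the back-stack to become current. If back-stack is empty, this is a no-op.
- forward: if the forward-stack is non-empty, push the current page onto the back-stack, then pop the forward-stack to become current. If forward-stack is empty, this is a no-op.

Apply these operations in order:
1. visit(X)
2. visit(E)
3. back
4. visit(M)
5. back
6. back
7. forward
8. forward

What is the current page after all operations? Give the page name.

Answer: M

Derivation:
After 1 (visit(X)): cur=X back=1 fwd=0
After 2 (visit(E)): cur=E back=2 fwd=0
After 3 (back): cur=X back=1 fwd=1
After 4 (visit(M)): cur=M back=2 fwd=0
After 5 (back): cur=X back=1 fwd=1
After 6 (back): cur=HOME back=0 fwd=2
After 7 (forward): cur=X back=1 fwd=1
After 8 (forward): cur=M back=2 fwd=0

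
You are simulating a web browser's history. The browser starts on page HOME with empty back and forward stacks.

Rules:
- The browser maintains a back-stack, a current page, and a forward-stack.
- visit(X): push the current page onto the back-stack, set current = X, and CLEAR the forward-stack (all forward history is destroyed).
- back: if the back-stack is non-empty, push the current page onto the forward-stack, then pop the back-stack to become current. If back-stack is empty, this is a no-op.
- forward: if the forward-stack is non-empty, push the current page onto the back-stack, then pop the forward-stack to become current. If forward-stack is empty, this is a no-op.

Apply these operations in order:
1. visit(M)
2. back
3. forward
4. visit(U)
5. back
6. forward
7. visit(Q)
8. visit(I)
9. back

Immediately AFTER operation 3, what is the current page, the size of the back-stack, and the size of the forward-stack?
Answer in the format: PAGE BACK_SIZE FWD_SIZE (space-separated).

After 1 (visit(M)): cur=M back=1 fwd=0
After 2 (back): cur=HOME back=0 fwd=1
After 3 (forward): cur=M back=1 fwd=0

M 1 0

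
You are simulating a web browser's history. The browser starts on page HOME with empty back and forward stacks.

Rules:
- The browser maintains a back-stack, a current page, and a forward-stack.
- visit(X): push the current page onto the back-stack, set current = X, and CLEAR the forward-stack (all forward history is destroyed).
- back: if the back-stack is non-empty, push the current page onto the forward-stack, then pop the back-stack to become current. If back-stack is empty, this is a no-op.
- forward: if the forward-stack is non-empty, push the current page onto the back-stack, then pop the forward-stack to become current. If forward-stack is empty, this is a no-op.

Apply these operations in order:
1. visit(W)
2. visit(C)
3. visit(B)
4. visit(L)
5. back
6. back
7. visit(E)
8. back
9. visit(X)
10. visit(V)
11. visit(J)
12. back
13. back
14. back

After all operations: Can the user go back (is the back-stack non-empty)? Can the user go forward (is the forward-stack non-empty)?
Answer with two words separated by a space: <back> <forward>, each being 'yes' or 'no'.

After 1 (visit(W)): cur=W back=1 fwd=0
After 2 (visit(C)): cur=C back=2 fwd=0
After 3 (visit(B)): cur=B back=3 fwd=0
After 4 (visit(L)): cur=L back=4 fwd=0
After 5 (back): cur=B back=3 fwd=1
After 6 (back): cur=C back=2 fwd=2
After 7 (visit(E)): cur=E back=3 fwd=0
After 8 (back): cur=C back=2 fwd=1
After 9 (visit(X)): cur=X back=3 fwd=0
After 10 (visit(V)): cur=V back=4 fwd=0
After 11 (visit(J)): cur=J back=5 fwd=0
After 12 (back): cur=V back=4 fwd=1
After 13 (back): cur=X back=3 fwd=2
After 14 (back): cur=C back=2 fwd=3

Answer: yes yes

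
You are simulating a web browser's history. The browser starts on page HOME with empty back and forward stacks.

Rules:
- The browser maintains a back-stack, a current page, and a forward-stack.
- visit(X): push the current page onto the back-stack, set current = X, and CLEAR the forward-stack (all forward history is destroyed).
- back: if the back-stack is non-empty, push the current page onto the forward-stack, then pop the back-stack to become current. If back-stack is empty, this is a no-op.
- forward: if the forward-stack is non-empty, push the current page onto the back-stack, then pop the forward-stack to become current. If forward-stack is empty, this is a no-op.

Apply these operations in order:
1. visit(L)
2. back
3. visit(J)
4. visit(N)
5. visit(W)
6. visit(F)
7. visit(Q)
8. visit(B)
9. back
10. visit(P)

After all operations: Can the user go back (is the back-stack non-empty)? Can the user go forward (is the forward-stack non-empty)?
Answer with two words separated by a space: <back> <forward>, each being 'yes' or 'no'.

Answer: yes no

Derivation:
After 1 (visit(L)): cur=L back=1 fwd=0
After 2 (back): cur=HOME back=0 fwd=1
After 3 (visit(J)): cur=J back=1 fwd=0
After 4 (visit(N)): cur=N back=2 fwd=0
After 5 (visit(W)): cur=W back=3 fwd=0
After 6 (visit(F)): cur=F back=4 fwd=0
After 7 (visit(Q)): cur=Q back=5 fwd=0
After 8 (visit(B)): cur=B back=6 fwd=0
After 9 (back): cur=Q back=5 fwd=1
After 10 (visit(P)): cur=P back=6 fwd=0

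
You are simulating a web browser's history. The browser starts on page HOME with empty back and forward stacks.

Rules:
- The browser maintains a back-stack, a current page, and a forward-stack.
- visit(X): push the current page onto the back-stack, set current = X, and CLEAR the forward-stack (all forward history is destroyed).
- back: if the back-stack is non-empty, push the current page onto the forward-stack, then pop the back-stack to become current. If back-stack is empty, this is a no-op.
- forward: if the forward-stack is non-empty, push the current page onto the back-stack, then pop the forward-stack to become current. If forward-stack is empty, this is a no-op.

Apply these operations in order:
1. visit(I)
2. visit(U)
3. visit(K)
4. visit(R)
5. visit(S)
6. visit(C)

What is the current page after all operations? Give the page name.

After 1 (visit(I)): cur=I back=1 fwd=0
After 2 (visit(U)): cur=U back=2 fwd=0
After 3 (visit(K)): cur=K back=3 fwd=0
After 4 (visit(R)): cur=R back=4 fwd=0
After 5 (visit(S)): cur=S back=5 fwd=0
After 6 (visit(C)): cur=C back=6 fwd=0

Answer: C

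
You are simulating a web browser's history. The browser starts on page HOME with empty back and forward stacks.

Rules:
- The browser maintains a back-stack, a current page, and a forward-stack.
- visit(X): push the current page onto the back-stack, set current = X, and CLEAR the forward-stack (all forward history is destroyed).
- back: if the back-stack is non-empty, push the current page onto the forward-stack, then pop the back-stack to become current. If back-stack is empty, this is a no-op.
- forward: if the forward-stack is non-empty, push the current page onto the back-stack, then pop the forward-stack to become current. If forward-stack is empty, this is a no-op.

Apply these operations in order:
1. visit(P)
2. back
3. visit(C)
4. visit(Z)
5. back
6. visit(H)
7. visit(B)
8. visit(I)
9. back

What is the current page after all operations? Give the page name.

Answer: B

Derivation:
After 1 (visit(P)): cur=P back=1 fwd=0
After 2 (back): cur=HOME back=0 fwd=1
After 3 (visit(C)): cur=C back=1 fwd=0
After 4 (visit(Z)): cur=Z back=2 fwd=0
After 5 (back): cur=C back=1 fwd=1
After 6 (visit(H)): cur=H back=2 fwd=0
After 7 (visit(B)): cur=B back=3 fwd=0
After 8 (visit(I)): cur=I back=4 fwd=0
After 9 (back): cur=B back=3 fwd=1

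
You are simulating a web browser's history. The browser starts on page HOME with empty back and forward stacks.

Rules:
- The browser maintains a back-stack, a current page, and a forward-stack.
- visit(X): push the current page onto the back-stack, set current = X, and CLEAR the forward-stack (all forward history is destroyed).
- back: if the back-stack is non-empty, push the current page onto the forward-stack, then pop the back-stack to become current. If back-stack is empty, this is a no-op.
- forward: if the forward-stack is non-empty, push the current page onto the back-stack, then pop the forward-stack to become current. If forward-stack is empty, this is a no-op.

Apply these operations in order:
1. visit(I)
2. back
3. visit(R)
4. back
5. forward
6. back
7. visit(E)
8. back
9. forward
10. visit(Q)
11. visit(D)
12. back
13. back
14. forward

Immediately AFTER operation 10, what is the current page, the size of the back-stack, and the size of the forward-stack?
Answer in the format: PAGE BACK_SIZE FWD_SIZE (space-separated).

After 1 (visit(I)): cur=I back=1 fwd=0
After 2 (back): cur=HOME back=0 fwd=1
After 3 (visit(R)): cur=R back=1 fwd=0
After 4 (back): cur=HOME back=0 fwd=1
After 5 (forward): cur=R back=1 fwd=0
After 6 (back): cur=HOME back=0 fwd=1
After 7 (visit(E)): cur=E back=1 fwd=0
After 8 (back): cur=HOME back=0 fwd=1
After 9 (forward): cur=E back=1 fwd=0
After 10 (visit(Q)): cur=Q back=2 fwd=0

Q 2 0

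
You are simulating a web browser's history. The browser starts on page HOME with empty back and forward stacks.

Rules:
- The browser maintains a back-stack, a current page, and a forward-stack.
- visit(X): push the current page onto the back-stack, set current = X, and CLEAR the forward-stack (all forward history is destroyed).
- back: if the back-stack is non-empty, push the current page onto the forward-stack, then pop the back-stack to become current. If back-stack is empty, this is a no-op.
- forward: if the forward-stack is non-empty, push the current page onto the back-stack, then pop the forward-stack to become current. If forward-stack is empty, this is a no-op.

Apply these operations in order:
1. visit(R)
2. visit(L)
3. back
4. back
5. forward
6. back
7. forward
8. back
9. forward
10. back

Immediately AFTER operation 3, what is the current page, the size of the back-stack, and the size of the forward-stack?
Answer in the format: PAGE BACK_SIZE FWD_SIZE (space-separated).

After 1 (visit(R)): cur=R back=1 fwd=0
After 2 (visit(L)): cur=L back=2 fwd=0
After 3 (back): cur=R back=1 fwd=1

R 1 1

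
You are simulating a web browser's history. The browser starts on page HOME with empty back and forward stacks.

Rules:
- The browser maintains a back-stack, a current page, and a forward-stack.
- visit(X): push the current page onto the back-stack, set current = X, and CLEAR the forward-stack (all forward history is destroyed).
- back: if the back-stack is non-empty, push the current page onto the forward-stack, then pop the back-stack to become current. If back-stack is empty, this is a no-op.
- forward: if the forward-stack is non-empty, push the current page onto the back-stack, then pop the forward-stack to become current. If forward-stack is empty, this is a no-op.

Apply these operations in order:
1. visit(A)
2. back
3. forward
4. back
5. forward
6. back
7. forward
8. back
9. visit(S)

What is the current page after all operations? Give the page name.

After 1 (visit(A)): cur=A back=1 fwd=0
After 2 (back): cur=HOME back=0 fwd=1
After 3 (forward): cur=A back=1 fwd=0
After 4 (back): cur=HOME back=0 fwd=1
After 5 (forward): cur=A back=1 fwd=0
After 6 (back): cur=HOME back=0 fwd=1
After 7 (forward): cur=A back=1 fwd=0
After 8 (back): cur=HOME back=0 fwd=1
After 9 (visit(S)): cur=S back=1 fwd=0

Answer: S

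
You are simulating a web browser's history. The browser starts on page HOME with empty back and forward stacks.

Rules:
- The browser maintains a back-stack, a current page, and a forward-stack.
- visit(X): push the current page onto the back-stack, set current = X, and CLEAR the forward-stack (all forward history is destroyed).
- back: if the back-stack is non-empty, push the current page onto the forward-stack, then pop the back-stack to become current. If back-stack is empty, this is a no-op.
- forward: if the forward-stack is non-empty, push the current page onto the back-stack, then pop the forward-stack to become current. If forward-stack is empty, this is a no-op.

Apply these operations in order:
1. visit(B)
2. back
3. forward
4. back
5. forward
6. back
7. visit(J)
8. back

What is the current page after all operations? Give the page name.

Answer: HOME

Derivation:
After 1 (visit(B)): cur=B back=1 fwd=0
After 2 (back): cur=HOME back=0 fwd=1
After 3 (forward): cur=B back=1 fwd=0
After 4 (back): cur=HOME back=0 fwd=1
After 5 (forward): cur=B back=1 fwd=0
After 6 (back): cur=HOME back=0 fwd=1
After 7 (visit(J)): cur=J back=1 fwd=0
After 8 (back): cur=HOME back=0 fwd=1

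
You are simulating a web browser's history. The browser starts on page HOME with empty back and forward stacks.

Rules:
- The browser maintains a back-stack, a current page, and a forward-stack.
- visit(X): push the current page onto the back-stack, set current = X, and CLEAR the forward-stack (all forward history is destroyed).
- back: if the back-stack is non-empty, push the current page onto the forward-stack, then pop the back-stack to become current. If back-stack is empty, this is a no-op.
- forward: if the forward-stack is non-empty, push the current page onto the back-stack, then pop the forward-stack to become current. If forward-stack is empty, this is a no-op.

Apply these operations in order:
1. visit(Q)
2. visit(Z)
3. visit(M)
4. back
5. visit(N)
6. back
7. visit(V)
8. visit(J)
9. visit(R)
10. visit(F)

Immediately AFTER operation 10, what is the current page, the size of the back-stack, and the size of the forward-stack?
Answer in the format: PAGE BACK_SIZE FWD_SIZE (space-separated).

After 1 (visit(Q)): cur=Q back=1 fwd=0
After 2 (visit(Z)): cur=Z back=2 fwd=0
After 3 (visit(M)): cur=M back=3 fwd=0
After 4 (back): cur=Z back=2 fwd=1
After 5 (visit(N)): cur=N back=3 fwd=0
After 6 (back): cur=Z back=2 fwd=1
After 7 (visit(V)): cur=V back=3 fwd=0
After 8 (visit(J)): cur=J back=4 fwd=0
After 9 (visit(R)): cur=R back=5 fwd=0
After 10 (visit(F)): cur=F back=6 fwd=0

F 6 0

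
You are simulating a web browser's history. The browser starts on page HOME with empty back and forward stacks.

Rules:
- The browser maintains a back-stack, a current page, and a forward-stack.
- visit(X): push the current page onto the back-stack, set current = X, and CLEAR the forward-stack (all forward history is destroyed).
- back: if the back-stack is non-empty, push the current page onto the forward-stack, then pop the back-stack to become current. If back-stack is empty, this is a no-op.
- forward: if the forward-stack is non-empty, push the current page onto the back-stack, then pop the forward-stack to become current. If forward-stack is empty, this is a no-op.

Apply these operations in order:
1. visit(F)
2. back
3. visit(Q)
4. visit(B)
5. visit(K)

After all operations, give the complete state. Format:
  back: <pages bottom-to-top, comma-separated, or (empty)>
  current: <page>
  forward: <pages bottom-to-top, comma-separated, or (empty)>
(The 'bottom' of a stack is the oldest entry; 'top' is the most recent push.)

After 1 (visit(F)): cur=F back=1 fwd=0
After 2 (back): cur=HOME back=0 fwd=1
After 3 (visit(Q)): cur=Q back=1 fwd=0
After 4 (visit(B)): cur=B back=2 fwd=0
After 5 (visit(K)): cur=K back=3 fwd=0

Answer: back: HOME,Q,B
current: K
forward: (empty)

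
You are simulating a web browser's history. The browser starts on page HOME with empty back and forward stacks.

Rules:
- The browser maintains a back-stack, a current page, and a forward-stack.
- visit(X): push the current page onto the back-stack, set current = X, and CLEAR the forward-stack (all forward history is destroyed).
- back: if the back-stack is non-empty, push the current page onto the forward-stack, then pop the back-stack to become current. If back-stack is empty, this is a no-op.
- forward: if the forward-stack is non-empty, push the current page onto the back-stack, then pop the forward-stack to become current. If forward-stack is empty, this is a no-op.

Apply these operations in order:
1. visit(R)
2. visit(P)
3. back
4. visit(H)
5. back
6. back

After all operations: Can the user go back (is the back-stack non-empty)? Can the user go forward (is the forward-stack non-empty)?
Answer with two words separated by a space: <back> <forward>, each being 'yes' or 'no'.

Answer: no yes

Derivation:
After 1 (visit(R)): cur=R back=1 fwd=0
After 2 (visit(P)): cur=P back=2 fwd=0
After 3 (back): cur=R back=1 fwd=1
After 4 (visit(H)): cur=H back=2 fwd=0
After 5 (back): cur=R back=1 fwd=1
After 6 (back): cur=HOME back=0 fwd=2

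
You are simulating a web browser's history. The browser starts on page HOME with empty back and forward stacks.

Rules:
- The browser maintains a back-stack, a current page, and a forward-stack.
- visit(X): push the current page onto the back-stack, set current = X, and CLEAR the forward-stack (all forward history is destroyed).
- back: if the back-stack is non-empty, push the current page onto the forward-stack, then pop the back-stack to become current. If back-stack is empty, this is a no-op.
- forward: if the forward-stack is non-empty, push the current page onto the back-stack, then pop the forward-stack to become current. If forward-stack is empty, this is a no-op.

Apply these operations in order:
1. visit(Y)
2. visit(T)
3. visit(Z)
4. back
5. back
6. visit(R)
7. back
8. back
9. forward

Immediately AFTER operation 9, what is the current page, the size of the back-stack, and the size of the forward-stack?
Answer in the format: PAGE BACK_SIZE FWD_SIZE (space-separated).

After 1 (visit(Y)): cur=Y back=1 fwd=0
After 2 (visit(T)): cur=T back=2 fwd=0
After 3 (visit(Z)): cur=Z back=3 fwd=0
After 4 (back): cur=T back=2 fwd=1
After 5 (back): cur=Y back=1 fwd=2
After 6 (visit(R)): cur=R back=2 fwd=0
After 7 (back): cur=Y back=1 fwd=1
After 8 (back): cur=HOME back=0 fwd=2
After 9 (forward): cur=Y back=1 fwd=1

Y 1 1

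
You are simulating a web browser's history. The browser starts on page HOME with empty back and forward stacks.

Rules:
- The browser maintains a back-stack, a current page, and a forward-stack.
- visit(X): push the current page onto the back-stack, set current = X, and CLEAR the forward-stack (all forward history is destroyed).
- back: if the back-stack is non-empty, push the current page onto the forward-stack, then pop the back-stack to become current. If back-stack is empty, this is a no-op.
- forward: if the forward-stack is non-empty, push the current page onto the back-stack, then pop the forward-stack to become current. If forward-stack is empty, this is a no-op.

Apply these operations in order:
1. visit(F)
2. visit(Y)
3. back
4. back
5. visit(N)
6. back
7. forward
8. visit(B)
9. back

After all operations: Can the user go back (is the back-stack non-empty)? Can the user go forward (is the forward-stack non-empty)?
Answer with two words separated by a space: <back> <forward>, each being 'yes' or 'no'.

After 1 (visit(F)): cur=F back=1 fwd=0
After 2 (visit(Y)): cur=Y back=2 fwd=0
After 3 (back): cur=F back=1 fwd=1
After 4 (back): cur=HOME back=0 fwd=2
After 5 (visit(N)): cur=N back=1 fwd=0
After 6 (back): cur=HOME back=0 fwd=1
After 7 (forward): cur=N back=1 fwd=0
After 8 (visit(B)): cur=B back=2 fwd=0
After 9 (back): cur=N back=1 fwd=1

Answer: yes yes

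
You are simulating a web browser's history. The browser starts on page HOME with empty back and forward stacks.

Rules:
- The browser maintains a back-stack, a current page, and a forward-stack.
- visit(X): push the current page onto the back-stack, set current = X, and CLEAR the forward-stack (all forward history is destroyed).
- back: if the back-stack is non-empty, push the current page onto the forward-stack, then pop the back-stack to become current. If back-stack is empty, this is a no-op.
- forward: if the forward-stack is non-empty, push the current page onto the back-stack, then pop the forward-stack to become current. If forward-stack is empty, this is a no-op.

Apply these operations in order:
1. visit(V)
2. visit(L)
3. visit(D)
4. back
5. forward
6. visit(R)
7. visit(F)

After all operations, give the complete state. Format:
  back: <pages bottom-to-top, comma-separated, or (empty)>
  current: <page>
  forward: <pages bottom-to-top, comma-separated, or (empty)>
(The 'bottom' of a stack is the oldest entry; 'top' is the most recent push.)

Answer: back: HOME,V,L,D,R
current: F
forward: (empty)

Derivation:
After 1 (visit(V)): cur=V back=1 fwd=0
After 2 (visit(L)): cur=L back=2 fwd=0
After 3 (visit(D)): cur=D back=3 fwd=0
After 4 (back): cur=L back=2 fwd=1
After 5 (forward): cur=D back=3 fwd=0
After 6 (visit(R)): cur=R back=4 fwd=0
After 7 (visit(F)): cur=F back=5 fwd=0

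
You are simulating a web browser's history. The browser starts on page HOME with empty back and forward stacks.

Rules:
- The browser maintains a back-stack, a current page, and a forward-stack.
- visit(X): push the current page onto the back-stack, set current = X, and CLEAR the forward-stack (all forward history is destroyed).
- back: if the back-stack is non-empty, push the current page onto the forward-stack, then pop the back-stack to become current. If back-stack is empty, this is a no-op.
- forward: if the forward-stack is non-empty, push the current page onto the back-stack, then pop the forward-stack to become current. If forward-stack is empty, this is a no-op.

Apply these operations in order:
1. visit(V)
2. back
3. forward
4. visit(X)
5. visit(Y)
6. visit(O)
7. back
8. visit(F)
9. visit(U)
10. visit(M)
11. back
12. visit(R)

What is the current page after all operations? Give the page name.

Answer: R

Derivation:
After 1 (visit(V)): cur=V back=1 fwd=0
After 2 (back): cur=HOME back=0 fwd=1
After 3 (forward): cur=V back=1 fwd=0
After 4 (visit(X)): cur=X back=2 fwd=0
After 5 (visit(Y)): cur=Y back=3 fwd=0
After 6 (visit(O)): cur=O back=4 fwd=0
After 7 (back): cur=Y back=3 fwd=1
After 8 (visit(F)): cur=F back=4 fwd=0
After 9 (visit(U)): cur=U back=5 fwd=0
After 10 (visit(M)): cur=M back=6 fwd=0
After 11 (back): cur=U back=5 fwd=1
After 12 (visit(R)): cur=R back=6 fwd=0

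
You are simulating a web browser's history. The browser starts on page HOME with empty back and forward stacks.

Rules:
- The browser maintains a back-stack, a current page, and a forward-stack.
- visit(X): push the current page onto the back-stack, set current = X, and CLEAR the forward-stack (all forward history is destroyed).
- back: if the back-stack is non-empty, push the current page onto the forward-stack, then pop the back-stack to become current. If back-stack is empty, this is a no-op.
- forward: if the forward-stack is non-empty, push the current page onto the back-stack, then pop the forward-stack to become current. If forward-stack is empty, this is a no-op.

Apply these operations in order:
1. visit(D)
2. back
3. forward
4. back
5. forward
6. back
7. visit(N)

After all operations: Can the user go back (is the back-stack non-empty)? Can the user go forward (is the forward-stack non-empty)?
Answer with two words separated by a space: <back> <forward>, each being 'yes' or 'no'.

After 1 (visit(D)): cur=D back=1 fwd=0
After 2 (back): cur=HOME back=0 fwd=1
After 3 (forward): cur=D back=1 fwd=0
After 4 (back): cur=HOME back=0 fwd=1
After 5 (forward): cur=D back=1 fwd=0
After 6 (back): cur=HOME back=0 fwd=1
After 7 (visit(N)): cur=N back=1 fwd=0

Answer: yes no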